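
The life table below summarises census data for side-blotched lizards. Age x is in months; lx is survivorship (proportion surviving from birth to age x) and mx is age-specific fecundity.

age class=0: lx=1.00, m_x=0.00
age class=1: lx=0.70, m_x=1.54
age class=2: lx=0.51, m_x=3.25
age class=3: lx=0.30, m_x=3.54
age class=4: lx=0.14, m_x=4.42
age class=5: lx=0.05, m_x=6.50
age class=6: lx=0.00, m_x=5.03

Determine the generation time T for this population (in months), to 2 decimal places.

lx·mx: 0, 1.078, 1.6575, 1.062, 0.6188, 0.325, 0 → R0 = 4.7413
x·lx·mx: 0, 1.078, 3.315, 3.186, 2.4752, 1.625, 0 → Σ = 11.6792
T = 11.6792 / 4.7413 = 2.463291… → 2.46

2.46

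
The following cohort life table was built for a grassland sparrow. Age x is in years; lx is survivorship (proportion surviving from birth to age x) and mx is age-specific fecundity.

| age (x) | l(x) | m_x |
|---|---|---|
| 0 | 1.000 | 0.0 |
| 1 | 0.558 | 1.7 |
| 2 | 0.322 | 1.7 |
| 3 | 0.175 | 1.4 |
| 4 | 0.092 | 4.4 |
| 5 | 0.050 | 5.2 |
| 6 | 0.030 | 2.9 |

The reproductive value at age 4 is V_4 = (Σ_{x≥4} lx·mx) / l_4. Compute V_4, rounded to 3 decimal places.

lx·mx for x ≥ 4: 0.4048, 0.26, 0.087 → sum = 0.7518
V_4 = 0.7518 / l_4 = 0.7518 / 0.092 = 8.171739… → 8.172

8.172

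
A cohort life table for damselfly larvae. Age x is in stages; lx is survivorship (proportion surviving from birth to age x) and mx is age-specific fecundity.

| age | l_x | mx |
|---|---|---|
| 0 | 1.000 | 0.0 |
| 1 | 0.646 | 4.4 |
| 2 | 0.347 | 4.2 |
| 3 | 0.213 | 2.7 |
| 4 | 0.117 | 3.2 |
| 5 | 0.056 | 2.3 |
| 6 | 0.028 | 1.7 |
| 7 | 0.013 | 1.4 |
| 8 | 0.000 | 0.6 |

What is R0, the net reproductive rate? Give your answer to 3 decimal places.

5.444

lx·mx by age: 0, 2.8424, 1.4574, 0.5751, 0.3744, 0.1288, 0.0476, 0.0182, 0
R0 = Σ lx·mx = 5.4439 → 5.444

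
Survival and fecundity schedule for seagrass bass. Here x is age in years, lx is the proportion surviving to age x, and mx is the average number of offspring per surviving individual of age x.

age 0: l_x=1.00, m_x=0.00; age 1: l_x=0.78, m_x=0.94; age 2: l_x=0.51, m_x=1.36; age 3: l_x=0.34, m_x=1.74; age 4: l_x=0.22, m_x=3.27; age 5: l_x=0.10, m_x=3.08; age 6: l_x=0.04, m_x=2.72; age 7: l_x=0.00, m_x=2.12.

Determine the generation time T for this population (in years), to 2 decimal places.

2.84

lx·mx: 0, 0.7332, 0.6936, 0.5916, 0.7194, 0.308, 0.1088, 0 → R0 = 3.1546
x·lx·mx: 0, 0.7332, 1.3872, 1.7748, 2.8776, 1.54, 0.6528, 0 → Σ = 8.9656
T = 8.9656 / 3.1546 = 2.842072… → 2.84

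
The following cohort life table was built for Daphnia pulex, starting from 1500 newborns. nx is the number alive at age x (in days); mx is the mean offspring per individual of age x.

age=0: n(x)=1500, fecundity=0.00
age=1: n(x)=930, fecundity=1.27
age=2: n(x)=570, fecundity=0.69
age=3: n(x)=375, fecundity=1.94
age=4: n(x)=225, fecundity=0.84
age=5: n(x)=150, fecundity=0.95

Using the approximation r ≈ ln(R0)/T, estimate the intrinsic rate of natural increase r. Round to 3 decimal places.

lx = nx/n0 = nx/1500: 1, 0.62, 0.38, 0.25, 0.15, 0.1
R0 = Σ lx·mx = 0 + 0.7874 + 0.2622 + 0.485 + 0.126 + 0.095 = 1.7556
Σ x·lx·mx = 3.7458; T = 3.7458/1.7556 = 2.13363…
r ≈ ln(R0)/T = ln(1.7556)/2.13363… = 0.26378… → 0.264

0.264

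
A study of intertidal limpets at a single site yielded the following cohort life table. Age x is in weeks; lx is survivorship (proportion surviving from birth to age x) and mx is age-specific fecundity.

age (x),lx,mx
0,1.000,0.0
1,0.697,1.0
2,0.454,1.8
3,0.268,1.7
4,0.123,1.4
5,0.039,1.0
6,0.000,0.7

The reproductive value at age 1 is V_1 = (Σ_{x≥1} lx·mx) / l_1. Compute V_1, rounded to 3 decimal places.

3.129

lx·mx for x ≥ 1: 0.697, 0.8172, 0.4556, 0.1722, 0.039, 0 → sum = 2.181
V_1 = 2.181 / l_1 = 2.181 / 0.697 = 3.129125… → 3.129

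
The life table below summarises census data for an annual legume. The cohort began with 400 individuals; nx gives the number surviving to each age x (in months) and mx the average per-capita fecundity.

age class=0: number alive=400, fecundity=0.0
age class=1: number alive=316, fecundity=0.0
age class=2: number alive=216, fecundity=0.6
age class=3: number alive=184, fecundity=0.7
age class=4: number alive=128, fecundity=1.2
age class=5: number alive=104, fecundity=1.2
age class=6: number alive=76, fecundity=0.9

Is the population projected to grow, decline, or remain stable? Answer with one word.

growing

lx = nx/n0 = nx/400: 1, 0.79, 0.54, 0.46, 0.32, 0.26, 0.19
R0 = Σ lx·mx = 0 + 0 + 0.324 + 0.322 + 0.384 + 0.312 + 0.171 = 1.513
R0 > 1, so the population is growing.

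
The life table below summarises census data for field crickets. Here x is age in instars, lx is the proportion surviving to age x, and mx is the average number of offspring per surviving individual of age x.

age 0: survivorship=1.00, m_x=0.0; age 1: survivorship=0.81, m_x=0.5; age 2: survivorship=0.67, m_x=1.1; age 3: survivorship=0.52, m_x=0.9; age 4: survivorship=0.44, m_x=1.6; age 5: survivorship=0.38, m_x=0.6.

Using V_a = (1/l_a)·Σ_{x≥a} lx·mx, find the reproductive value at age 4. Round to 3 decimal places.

2.118

lx·mx for x ≥ 4: 0.704, 0.228 → sum = 0.932
V_4 = 0.932 / l_4 = 0.932 / 0.44 = 2.118182… → 2.118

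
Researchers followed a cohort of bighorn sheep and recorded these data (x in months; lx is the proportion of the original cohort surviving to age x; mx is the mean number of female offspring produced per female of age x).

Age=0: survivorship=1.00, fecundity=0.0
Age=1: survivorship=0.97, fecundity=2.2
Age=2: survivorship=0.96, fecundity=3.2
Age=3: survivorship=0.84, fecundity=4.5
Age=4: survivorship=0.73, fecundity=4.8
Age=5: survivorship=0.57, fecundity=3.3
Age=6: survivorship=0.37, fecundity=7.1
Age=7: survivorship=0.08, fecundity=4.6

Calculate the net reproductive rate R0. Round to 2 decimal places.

lx·mx by age: 0, 2.134, 3.072, 3.78, 3.504, 1.881, 2.627, 0.368
R0 = Σ lx·mx = 17.366 → 17.37

17.37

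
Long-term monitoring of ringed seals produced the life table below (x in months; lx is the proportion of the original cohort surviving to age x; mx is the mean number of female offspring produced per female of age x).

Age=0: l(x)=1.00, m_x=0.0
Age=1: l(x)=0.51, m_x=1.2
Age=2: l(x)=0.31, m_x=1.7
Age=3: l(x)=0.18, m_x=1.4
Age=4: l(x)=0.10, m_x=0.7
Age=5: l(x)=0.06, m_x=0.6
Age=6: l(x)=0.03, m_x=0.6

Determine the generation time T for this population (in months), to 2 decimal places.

lx·mx: 0, 0.612, 0.527, 0.252, 0.07, 0.036, 0.018 → R0 = 1.515
x·lx·mx: 0, 0.612, 1.054, 0.756, 0.28, 0.18, 0.108 → Σ = 2.99
T = 2.99 / 1.515 = 1.973597… → 1.97

1.97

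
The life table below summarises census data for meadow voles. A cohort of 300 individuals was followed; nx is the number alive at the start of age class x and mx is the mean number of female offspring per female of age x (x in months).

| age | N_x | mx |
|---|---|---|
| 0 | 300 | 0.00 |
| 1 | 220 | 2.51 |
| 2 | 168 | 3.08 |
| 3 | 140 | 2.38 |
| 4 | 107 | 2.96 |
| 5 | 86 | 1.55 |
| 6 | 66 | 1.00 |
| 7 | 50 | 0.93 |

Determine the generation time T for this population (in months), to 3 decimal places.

2.667

lx = nx/n0 = nx/300: 1, 0.73333…, 0.56, 0.46667…, 0.35667…, 0.28667…, 0.22, 0.16667…
lx·mx: 0, 1.840667…, 1.7248, 1.110667…, 1.055733…, 0.444333…, 0.22, 0.155… → R0 = 6.5512…
x·lx·mx: 0, 1.840667…, 3.4496, 3.332…, 4.222933…, 2.221667…, 1.32, 1.085… → Σ = 17.471867…
T = 17.471867… / 6.5512… = 2.666972… → 2.667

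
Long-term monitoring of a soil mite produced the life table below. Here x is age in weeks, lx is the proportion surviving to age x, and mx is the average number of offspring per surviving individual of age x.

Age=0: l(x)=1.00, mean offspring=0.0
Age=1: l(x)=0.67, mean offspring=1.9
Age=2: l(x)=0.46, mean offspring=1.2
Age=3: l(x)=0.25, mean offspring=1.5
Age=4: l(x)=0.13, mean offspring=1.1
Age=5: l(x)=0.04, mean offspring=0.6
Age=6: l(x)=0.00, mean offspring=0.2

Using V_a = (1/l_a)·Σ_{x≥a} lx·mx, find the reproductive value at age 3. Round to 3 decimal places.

2.168

lx·mx for x ≥ 3: 0.375, 0.143, 0.024, 0 → sum = 0.542
V_3 = 0.542 / l_3 = 0.542 / 0.25 = 2.168 → 2.168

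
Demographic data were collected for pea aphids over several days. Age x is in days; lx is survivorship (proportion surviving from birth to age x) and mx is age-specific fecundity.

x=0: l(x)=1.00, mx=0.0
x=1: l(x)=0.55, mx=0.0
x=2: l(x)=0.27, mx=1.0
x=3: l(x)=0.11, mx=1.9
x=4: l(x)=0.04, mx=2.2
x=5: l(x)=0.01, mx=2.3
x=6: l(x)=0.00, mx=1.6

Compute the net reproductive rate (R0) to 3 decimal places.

0.590

lx·mx by age: 0, 0, 0.27, 0.209, 0.088, 0.023, 0
R0 = Σ lx·mx = 0.59 → 0.590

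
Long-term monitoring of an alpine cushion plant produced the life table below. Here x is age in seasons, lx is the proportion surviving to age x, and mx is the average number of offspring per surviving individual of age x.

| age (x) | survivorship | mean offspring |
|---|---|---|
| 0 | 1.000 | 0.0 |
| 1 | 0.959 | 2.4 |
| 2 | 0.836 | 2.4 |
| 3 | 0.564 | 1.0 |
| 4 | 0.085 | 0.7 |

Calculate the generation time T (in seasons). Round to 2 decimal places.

lx·mx: 0, 2.3016, 2.0064, 0.564, 0.0595 → R0 = 4.9315
x·lx·mx: 0, 2.3016, 4.0128, 1.692, 0.238 → Σ = 8.2444
T = 8.2444 / 4.9315 = 1.671783… → 1.67

1.67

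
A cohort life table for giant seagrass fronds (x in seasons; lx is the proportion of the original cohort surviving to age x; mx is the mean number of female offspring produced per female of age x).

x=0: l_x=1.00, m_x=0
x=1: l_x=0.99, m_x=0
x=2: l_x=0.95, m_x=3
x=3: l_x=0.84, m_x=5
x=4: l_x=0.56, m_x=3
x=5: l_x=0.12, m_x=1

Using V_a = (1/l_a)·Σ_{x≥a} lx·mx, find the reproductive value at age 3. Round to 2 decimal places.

7.14

lx·mx for x ≥ 3: 4.2, 1.68, 0.12 → sum = 6
V_3 = 6 / l_3 = 6 / 0.84 = 7.142857… → 7.14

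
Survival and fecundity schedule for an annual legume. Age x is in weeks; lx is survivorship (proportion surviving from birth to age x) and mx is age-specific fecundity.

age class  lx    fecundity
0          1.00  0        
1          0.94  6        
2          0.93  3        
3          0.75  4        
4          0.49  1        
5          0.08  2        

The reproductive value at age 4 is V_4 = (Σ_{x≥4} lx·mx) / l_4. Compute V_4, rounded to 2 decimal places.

lx·mx for x ≥ 4: 0.49, 0.16 → sum = 0.65
V_4 = 0.65 / l_4 = 0.65 / 0.49 = 1.326531… → 1.33

1.33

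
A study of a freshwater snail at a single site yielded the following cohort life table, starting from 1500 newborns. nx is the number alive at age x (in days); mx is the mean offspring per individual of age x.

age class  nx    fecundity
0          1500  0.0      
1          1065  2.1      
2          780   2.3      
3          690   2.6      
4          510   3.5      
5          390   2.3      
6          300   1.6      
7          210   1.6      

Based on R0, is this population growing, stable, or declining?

growing

lx = nx/n0 = nx/1500: 1, 0.71, 0.52, 0.46, 0.34, 0.26, 0.2, 0.14
R0 = Σ lx·mx = 0 + 1.491 + 1.196 + 1.196 + 1.19 + 0.598 + 0.32 + 0.224 = 6.215
R0 > 1, so the population is growing.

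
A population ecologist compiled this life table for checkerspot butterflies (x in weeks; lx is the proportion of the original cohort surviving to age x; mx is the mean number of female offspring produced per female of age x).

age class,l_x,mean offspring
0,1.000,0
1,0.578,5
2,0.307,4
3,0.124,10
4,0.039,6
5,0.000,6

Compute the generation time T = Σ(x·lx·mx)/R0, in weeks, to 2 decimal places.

1.79

lx·mx: 0, 2.89, 1.228, 1.24, 0.234, 0 → R0 = 5.592
x·lx·mx: 0, 2.89, 2.456, 3.72, 0.936, 0 → Σ = 10.002
T = 10.002 / 5.592 = 1.788627… → 1.79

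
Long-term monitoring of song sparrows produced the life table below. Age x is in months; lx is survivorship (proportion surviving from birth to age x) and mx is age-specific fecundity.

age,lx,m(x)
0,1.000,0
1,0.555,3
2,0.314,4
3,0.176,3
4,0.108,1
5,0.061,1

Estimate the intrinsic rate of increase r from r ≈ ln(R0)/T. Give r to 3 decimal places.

R0 = Σ lx·mx = 0 + 1.665 + 1.256 + 0.528 + 0.108 + 0.061 = 3.618
Σ x·lx·mx = 6.498; T = 6.498/3.618 = 1.79602…
r ≈ ln(R0)/T = ln(3.618)/1.79602… = 0.71598… → 0.716

0.716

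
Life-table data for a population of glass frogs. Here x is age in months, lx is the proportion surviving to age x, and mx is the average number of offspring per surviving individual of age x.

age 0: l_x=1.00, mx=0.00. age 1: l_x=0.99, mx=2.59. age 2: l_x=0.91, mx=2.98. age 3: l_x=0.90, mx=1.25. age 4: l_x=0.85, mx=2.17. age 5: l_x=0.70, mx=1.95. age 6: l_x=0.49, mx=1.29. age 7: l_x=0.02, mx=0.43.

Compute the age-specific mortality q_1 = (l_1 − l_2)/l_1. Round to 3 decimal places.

0.081

q_1 = (l_1 − l_2) / l_1 = (0.99 − 0.91) / 0.99
     = 0.08 / 0.99 = 0.080808… → 0.081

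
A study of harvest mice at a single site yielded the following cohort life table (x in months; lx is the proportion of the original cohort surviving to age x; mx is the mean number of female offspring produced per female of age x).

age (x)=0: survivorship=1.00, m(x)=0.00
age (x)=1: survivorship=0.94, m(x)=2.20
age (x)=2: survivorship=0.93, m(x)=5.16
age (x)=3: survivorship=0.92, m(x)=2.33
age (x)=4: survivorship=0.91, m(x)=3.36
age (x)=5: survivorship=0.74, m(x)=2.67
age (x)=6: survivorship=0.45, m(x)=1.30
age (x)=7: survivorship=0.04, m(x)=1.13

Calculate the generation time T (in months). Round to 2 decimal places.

3.00

lx·mx: 0, 2.068, 4.7988, 2.1436, 3.0576, 1.9758, 0.585, 0.0452 → R0 = 14.674
x·lx·mx: 0, 2.068, 9.5976, 6.4308, 12.2304, 9.879, 3.51, 0.3164 → Σ = 44.0322
T = 44.0322 / 14.674 = 3.000695… → 3.00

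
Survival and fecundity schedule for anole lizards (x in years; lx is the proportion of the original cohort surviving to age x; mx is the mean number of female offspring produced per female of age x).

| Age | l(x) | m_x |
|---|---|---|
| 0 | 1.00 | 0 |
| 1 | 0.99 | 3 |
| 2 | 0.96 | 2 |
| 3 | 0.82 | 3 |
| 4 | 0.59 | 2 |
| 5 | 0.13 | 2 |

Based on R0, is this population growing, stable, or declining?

growing

R0 = Σ lx·mx = 0 + 2.97 + 1.92 + 2.46 + 1.18 + 0.26 = 8.79
R0 > 1, so the population is growing.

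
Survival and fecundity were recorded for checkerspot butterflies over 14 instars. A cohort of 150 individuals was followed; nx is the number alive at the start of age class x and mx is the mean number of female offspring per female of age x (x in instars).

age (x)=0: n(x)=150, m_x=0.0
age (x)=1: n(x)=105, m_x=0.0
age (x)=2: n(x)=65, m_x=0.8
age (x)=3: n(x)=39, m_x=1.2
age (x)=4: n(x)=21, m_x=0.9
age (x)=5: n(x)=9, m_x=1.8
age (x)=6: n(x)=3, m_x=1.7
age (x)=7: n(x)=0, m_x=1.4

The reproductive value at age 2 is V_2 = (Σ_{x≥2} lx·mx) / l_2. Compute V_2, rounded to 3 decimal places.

lx = nx/n0 = nx/150: 1, 0.7, 0.43333…, 0.26, 0.14, 0.06, 0.02, 0
lx·mx for x ≥ 2: 0.346667…, 0.312, 0.126, 0.108, 0.034, 0 → sum = 0.926667…
V_2 = 0.926667… / l_2 = 0.926667… / 0.433333… = 2.138462… → 2.138

2.138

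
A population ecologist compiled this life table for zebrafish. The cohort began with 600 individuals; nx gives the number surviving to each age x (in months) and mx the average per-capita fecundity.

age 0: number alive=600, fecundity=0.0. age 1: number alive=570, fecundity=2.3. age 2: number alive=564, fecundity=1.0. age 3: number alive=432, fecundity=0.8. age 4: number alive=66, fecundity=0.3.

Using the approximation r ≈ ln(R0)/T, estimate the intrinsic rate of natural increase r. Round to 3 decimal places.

0.830

lx = nx/n0 = nx/600: 1, 0.95, 0.94, 0.72, 0.11
R0 = Σ lx·mx = 0 + 2.185 + 0.94 + 0.576 + 0.033 = 3.734
Σ x·lx·mx = 5.925; T = 5.925/3.734 = 1.58677…
r ≈ ln(R0)/T = ln(3.734)/1.58677… = 0.83029… → 0.830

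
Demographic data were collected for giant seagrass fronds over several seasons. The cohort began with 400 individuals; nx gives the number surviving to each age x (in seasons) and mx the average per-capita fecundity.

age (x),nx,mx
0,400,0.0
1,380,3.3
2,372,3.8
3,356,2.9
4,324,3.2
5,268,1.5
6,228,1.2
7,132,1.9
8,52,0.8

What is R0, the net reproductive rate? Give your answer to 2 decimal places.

14.26

lx = nx/n0 = nx/400: 1, 0.95, 0.93, 0.89, 0.81, 0.67, 0.57, 0.33, 0.13
lx·mx by age: 0, 3.135, 3.534, 2.581, 2.592, 1.005, 0.684, 0.627, 0.104
R0 = Σ lx·mx = 14.262 → 14.26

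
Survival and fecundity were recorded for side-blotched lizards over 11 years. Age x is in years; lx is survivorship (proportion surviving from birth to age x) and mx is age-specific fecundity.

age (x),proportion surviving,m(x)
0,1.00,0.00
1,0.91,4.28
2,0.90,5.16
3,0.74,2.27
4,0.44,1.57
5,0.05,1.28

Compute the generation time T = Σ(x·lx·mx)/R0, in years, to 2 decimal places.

lx·mx: 0, 3.8948, 4.644, 1.6798, 0.6908, 0.064 → R0 = 10.9734
x·lx·mx: 0, 3.8948, 9.288, 5.0394, 2.7632, 0.32 → Σ = 21.3054
T = 21.3054 / 10.9734 = 1.94155… → 1.94

1.94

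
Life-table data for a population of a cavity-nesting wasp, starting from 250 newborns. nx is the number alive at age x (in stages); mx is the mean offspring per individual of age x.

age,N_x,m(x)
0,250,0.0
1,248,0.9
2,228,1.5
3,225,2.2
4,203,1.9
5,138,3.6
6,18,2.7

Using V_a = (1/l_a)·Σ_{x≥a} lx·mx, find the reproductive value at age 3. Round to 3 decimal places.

lx = nx/n0 = nx/250: 1, 0.992, 0.912, 0.9, 0.812, 0.552, 0.072
lx·mx for x ≥ 3: 1.98, 1.5428, 1.9872, 0.1944 → sum = 5.7044
V_3 = 5.7044 / l_3 = 5.7044 / 0.9 = 6.338222… → 6.338

6.338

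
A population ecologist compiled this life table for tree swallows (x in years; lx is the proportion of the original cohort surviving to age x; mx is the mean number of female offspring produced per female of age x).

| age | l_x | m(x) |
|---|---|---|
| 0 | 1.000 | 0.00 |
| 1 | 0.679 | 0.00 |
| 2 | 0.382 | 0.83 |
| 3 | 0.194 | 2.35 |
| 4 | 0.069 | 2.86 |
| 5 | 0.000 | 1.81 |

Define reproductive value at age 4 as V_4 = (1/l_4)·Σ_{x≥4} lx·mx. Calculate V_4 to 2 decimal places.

lx·mx for x ≥ 4: 0.19734, 0 → sum = 0.19734
V_4 = 0.19734 / l_4 = 0.19734 / 0.069 = 2.86 → 2.86

2.86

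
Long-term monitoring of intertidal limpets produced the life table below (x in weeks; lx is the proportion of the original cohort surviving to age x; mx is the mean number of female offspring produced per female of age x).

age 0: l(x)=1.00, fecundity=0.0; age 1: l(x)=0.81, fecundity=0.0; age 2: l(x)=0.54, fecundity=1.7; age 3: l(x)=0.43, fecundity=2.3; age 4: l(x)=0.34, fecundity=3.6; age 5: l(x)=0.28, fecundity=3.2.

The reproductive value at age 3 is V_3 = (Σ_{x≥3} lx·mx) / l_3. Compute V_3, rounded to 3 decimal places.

lx·mx for x ≥ 3: 0.989, 1.224, 0.896 → sum = 3.109
V_3 = 3.109 / l_3 = 3.109 / 0.43 = 7.230233… → 7.230

7.230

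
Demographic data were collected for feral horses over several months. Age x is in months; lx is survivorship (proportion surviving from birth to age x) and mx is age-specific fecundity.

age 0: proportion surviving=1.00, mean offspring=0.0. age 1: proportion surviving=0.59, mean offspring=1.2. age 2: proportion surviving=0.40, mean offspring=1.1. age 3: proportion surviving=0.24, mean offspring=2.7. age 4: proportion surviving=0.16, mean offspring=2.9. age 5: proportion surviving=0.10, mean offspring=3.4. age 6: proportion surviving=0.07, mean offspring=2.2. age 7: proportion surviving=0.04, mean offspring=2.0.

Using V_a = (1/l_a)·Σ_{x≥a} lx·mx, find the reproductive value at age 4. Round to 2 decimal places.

6.49

lx·mx for x ≥ 4: 0.464, 0.34, 0.154, 0.08 → sum = 1.038
V_4 = 1.038 / l_4 = 1.038 / 0.16 = 6.4875 → 6.49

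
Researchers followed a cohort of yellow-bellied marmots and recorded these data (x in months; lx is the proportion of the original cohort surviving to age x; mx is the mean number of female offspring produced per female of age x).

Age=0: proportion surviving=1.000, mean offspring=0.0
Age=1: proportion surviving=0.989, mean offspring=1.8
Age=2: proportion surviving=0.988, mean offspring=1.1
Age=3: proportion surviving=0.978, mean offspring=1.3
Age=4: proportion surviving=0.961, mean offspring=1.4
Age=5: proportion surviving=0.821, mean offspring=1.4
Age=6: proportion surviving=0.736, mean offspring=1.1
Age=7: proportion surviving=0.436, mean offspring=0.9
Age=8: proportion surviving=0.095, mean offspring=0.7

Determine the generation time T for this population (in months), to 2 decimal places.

lx·mx: 0, 1.7802, 1.0868, 1.2714, 1.3454, 1.1494, 0.8096, 0.3924, 0.0665 → R0 = 7.9017
x·lx·mx: 0, 1.7802, 2.1736, 3.8142, 5.3816, 5.747, 4.8576, 2.7468, 0.532 → Σ = 27.033
T = 27.033 / 7.9017 = 3.421163… → 3.42

3.42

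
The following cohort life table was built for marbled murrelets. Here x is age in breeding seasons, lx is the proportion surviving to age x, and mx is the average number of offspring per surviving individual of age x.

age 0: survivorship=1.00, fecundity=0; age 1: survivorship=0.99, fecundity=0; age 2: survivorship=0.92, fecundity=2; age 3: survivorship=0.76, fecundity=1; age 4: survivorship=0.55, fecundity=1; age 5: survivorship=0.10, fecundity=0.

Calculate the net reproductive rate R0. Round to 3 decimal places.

3.150

lx·mx by age: 0, 0, 1.84, 0.76, 0.55, 0
R0 = Σ lx·mx = 3.15 → 3.150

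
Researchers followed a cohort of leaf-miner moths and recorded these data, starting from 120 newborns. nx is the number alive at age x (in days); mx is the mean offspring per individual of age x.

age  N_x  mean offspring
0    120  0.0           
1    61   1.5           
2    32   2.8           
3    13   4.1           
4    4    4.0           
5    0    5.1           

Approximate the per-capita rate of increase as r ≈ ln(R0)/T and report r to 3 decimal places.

0.372

lx = nx/n0 = nx/120: 1, 0.50833…, 0.26667…, 0.10833…, 0.03333…, 0
R0 = Σ lx·mx = 0 + 0.7625… + 0.74667… + 0.44417… + 0.13333… + 0 = 2.086667…
Σ x·lx·mx = 4.121667…; T = 4.121667…/2.086667… = 1.97524…
r ≈ ln(R0)/T = ln(2.086667…)/1.97524… = 0.37239… → 0.372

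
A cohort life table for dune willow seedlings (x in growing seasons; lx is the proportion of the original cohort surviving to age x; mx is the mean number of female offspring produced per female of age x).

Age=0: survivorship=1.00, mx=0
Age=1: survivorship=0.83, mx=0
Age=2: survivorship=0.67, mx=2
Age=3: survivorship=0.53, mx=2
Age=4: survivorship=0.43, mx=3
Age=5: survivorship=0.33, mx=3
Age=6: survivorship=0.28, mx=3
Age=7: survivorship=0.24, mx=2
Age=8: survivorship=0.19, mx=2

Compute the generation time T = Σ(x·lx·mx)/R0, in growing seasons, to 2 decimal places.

4.30

lx·mx: 0, 0, 1.34, 1.06, 1.29, 0.99, 0.84, 0.48, 0.38 → R0 = 6.38
x·lx·mx: 0, 0, 2.68, 3.18, 5.16, 4.95, 5.04, 3.36, 3.04 → Σ = 27.41
T = 27.41 / 6.38 = 4.296238… → 4.30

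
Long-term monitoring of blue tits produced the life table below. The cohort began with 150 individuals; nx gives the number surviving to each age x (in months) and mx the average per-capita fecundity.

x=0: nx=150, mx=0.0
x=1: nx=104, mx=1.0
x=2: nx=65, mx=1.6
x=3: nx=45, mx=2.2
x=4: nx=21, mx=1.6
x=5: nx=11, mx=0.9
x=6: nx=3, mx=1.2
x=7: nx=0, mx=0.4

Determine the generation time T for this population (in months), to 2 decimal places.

2.30

lx = nx/n0 = nx/150: 1, 0.69333…, 0.43333…, 0.3, 0.14, 0.07333…, 0.02, 0
lx·mx: 0, 0.693333…, 0.693333…, 0.66, 0.224, 0.066…, 0.024, 0 → R0 = 2.360667…
x·lx·mx: 0, 0.693333…, 1.386667…, 1.98, 0.896, 0.33…, 0.144, 0 → Σ = 5.43…
T = 5.43… / 2.360667… = 2.300198… → 2.30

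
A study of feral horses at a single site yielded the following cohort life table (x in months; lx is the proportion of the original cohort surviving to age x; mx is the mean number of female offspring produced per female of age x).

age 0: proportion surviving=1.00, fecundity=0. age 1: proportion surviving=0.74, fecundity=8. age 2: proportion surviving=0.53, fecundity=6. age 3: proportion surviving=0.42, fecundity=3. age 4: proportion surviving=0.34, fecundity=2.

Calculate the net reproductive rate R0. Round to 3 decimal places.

lx·mx by age: 0, 5.92, 3.18, 1.26, 0.68
R0 = Σ lx·mx = 11.04 → 11.040

11.040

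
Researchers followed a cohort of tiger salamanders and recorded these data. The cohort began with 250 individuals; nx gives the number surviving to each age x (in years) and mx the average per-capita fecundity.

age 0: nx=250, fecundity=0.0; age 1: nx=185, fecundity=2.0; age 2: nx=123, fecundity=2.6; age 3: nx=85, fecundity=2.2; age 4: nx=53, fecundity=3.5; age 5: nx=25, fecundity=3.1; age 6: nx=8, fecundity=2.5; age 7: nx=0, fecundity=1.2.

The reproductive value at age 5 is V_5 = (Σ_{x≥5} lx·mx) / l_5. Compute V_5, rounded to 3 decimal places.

3.900

lx = nx/n0 = nx/250: 1, 0.74, 0.492, 0.34, 0.212, 0.1, 0.032, 0
lx·mx for x ≥ 5: 0.31, 0.08, 0 → sum = 0.39
V_5 = 0.39 / l_5 = 0.39 / 0.1 = 3.9 → 3.900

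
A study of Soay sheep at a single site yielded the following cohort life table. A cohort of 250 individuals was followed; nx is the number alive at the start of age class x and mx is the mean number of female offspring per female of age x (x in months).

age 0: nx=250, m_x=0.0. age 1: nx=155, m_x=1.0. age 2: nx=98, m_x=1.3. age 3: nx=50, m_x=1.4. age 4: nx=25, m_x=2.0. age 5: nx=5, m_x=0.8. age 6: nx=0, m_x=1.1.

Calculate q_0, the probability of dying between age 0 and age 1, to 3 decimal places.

0.380

lx = nx/n0 = nx/250: 1, 0.62, 0.392, 0.2, 0.1, 0.02, 0
q_0 = (l_0 − l_1) / l_0 = (1 − 0.62) / 1
     = 0.38 / 1 = 0.38 → 0.380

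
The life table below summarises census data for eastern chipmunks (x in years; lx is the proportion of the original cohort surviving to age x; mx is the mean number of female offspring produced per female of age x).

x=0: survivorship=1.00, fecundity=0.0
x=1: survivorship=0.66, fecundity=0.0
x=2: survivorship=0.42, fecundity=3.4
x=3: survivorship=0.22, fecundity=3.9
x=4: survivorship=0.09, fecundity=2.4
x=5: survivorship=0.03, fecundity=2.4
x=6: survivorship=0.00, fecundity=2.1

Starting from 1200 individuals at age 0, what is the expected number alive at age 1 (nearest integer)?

792

Expected survivors = N0 · l_1 = 1200 × 0.66 = 792 → 792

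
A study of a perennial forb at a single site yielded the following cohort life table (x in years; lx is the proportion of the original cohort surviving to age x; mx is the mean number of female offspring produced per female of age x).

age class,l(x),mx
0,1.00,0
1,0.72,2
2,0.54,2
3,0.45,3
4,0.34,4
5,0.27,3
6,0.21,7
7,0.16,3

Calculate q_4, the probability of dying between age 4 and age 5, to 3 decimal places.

q_4 = (l_4 − l_5) / l_4 = (0.34 − 0.27) / 0.34
     = 0.07 / 0.34 = 0.205882… → 0.206

0.206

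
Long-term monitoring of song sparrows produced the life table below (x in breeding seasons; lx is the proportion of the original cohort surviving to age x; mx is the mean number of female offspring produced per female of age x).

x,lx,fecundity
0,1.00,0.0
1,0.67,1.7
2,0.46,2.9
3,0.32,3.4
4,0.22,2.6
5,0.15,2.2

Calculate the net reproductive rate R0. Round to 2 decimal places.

4.46

lx·mx by age: 0, 1.139, 1.334, 1.088, 0.572, 0.33
R0 = Σ lx·mx = 4.463 → 4.46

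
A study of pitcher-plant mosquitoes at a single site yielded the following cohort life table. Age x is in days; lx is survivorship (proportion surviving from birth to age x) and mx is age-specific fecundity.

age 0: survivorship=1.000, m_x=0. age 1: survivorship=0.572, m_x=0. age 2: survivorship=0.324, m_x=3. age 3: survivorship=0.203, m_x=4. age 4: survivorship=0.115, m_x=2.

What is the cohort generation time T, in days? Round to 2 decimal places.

2.63

lx·mx: 0, 0, 0.972, 0.812, 0.23 → R0 = 2.014
x·lx·mx: 0, 0, 1.944, 2.436, 0.92 → Σ = 5.3
T = 5.3 / 2.014 = 2.631579… → 2.63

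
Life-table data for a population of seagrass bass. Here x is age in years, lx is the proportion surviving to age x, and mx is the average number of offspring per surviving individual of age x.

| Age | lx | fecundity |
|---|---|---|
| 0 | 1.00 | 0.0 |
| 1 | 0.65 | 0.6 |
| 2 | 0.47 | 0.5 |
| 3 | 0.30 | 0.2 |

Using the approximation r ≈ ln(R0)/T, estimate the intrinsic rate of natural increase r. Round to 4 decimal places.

-0.2492

R0 = Σ lx·mx = 0 + 0.39 + 0.235 + 0.06 = 0.685
Σ x·lx·mx = 1.04; T = 1.04/0.685 = 1.51825…
r ≈ ln(R0)/T = ln(0.685)/1.51825… = -0.249193… → -0.2492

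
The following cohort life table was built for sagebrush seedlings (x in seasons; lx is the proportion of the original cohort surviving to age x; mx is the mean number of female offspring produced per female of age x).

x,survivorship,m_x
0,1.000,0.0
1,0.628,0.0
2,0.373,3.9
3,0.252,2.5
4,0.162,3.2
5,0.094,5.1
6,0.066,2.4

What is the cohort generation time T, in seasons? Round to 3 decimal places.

3.154

lx·mx: 0, 0, 1.4547, 0.63, 0.5184, 0.4794, 0.1584 → R0 = 3.2409
x·lx·mx: 0, 0, 2.9094, 1.89, 2.0736, 2.397, 0.9504 → Σ = 10.2204
T = 10.2204 / 3.2409 = 3.153568… → 3.154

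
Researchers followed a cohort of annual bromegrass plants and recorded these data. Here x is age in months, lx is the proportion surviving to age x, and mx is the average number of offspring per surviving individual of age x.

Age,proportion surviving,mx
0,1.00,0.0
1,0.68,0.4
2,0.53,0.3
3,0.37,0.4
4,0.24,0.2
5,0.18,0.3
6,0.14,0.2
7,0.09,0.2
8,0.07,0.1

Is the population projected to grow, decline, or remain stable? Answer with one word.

declining

R0 = Σ lx·mx = 0 + 0.272 + 0.159 + 0.148 + 0.048 + 0.054 + 0.028 + 0.018 + 0.007 = 0.734
R0 < 1, so the population is declining.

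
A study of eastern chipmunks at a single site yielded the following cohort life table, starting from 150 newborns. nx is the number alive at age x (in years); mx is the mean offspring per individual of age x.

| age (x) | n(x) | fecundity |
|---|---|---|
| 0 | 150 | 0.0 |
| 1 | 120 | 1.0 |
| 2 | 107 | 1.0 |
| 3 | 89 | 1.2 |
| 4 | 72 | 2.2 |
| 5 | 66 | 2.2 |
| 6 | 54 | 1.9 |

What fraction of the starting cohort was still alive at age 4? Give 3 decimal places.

0.480

l_4 = n_4/n_0 = 72/150 = 0.48 → 0.480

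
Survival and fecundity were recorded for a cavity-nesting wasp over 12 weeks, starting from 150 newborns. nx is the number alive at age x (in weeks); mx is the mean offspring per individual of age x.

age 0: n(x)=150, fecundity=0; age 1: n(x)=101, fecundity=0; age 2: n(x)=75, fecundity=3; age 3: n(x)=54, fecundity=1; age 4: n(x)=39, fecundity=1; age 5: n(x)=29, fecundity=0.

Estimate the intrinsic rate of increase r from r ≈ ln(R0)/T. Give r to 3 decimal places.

0.311

lx = nx/n0 = nx/150: 1, 0.67333…, 0.5, 0.36, 0.26, 0.19333…
R0 = Σ lx·mx = 0 + 0 + 1.5 + 0.36 + 0.26 + 0 = 2.12…
Σ x·lx·mx = 5.12…; T = 5.12…/2.12… = 2.41509…
r ≈ ln(R0)/T = ln(2.12…)/2.41509… = 0.31113… → 0.311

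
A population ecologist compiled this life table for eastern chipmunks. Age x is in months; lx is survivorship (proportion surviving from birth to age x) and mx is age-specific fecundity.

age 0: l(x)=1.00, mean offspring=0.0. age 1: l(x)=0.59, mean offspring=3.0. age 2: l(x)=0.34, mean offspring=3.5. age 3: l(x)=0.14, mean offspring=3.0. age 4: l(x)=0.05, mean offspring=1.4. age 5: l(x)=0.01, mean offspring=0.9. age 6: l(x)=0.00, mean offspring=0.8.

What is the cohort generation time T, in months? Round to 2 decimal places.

lx·mx: 0, 1.77, 1.19, 0.42, 0.07, 0.009, 0 → R0 = 3.459
x·lx·mx: 0, 1.77, 2.38, 1.26, 0.28, 0.045, 0 → Σ = 5.735
T = 5.735 / 3.459 = 1.657994… → 1.66

1.66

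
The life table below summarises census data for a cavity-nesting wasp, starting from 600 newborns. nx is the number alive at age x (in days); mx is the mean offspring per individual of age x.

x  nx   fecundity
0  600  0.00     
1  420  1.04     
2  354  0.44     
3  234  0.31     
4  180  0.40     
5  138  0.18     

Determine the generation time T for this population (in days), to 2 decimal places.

lx = nx/n0 = nx/600: 1, 0.7, 0.59, 0.39, 0.3, 0.23
lx·mx: 0, 0.728, 0.2596, 0.1209, 0.12, 0.0414 → R0 = 1.2699
x·lx·mx: 0, 0.728, 0.5192, 0.3627, 0.48, 0.207 → Σ = 2.2969
T = 2.2969 / 1.2699 = 1.808725… → 1.81

1.81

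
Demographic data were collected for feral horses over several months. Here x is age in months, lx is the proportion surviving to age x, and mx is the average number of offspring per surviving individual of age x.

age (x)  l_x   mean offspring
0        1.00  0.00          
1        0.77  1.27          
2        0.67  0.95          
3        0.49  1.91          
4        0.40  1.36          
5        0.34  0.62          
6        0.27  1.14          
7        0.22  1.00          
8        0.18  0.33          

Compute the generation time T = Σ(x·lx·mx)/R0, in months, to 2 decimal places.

3.12

lx·mx: 0, 0.9779, 0.6365, 0.9359, 0.544, 0.2108, 0.3078, 0.22, 0.0594 → R0 = 3.8923
x·lx·mx: 0, 0.9779, 1.273, 2.8077, 2.176, 1.054, 1.8468, 1.54, 0.4752 → Σ = 12.1506
T = 12.1506 / 3.8923 = 3.121702… → 3.12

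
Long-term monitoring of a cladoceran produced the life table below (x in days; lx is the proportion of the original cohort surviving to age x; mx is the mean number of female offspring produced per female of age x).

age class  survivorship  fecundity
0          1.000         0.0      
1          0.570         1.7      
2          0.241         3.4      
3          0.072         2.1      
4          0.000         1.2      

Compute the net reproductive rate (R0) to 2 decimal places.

lx·mx by age: 0, 0.969, 0.8194, 0.1512, 0
R0 = Σ lx·mx = 1.9396 → 1.94

1.94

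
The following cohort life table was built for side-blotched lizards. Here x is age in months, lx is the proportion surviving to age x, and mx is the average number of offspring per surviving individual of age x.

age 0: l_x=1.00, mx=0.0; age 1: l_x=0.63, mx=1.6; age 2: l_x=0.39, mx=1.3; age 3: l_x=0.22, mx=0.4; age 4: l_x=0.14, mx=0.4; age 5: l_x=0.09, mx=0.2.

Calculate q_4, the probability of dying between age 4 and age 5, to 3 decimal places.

q_4 = (l_4 − l_5) / l_4 = (0.14 − 0.09) / 0.14
     = 0.05 / 0.14 = 0.357143… → 0.357

0.357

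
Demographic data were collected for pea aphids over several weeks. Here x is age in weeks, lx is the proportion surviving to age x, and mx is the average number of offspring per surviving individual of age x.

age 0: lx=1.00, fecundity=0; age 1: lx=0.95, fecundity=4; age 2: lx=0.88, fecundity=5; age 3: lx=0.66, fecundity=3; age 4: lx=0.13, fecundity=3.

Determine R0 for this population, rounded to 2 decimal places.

10.57

lx·mx by age: 0, 3.8, 4.4, 1.98, 0.39
R0 = Σ lx·mx = 10.57 → 10.57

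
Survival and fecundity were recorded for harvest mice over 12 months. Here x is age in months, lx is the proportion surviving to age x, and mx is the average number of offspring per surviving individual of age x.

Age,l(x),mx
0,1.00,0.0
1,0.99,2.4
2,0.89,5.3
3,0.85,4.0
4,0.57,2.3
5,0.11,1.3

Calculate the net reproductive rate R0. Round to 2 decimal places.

11.95

lx·mx by age: 0, 2.376, 4.717, 3.4, 1.311, 0.143
R0 = Σ lx·mx = 11.947 → 11.95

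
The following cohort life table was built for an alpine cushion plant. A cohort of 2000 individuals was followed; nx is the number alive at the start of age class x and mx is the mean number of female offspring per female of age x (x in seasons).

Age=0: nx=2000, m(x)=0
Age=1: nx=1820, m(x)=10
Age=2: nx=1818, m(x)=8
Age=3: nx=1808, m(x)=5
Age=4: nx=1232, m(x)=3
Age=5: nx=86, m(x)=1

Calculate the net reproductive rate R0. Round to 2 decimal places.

lx = nx/n0 = nx/2000: 1, 0.91, 0.909, 0.904, 0.616, 0.043
lx·mx by age: 0, 9.1, 7.272, 4.52, 1.848, 0.043
R0 = Σ lx·mx = 22.783 → 22.78

22.78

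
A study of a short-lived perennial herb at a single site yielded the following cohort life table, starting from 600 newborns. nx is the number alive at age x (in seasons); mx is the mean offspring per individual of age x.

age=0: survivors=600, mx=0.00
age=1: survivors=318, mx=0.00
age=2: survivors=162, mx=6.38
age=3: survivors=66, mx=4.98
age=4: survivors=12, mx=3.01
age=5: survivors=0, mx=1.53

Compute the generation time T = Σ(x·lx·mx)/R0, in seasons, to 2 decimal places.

2.29

lx = nx/n0 = nx/600: 1, 0.53, 0.27, 0.11, 0.02, 0
lx·mx: 0, 0, 1.7226, 0.5478, 0.0602, 0 → R0 = 2.3306
x·lx·mx: 0, 0, 3.4452, 1.6434, 0.2408, 0 → Σ = 5.3294
T = 5.3294 / 2.3306 = 2.286707… → 2.29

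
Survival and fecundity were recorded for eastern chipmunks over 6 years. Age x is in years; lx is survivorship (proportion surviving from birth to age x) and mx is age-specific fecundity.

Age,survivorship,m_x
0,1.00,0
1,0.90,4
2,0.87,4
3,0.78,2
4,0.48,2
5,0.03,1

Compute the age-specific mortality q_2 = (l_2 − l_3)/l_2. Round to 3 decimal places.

0.103

q_2 = (l_2 − l_3) / l_2 = (0.87 − 0.78) / 0.87
     = 0.09 / 0.87 = 0.103448… → 0.103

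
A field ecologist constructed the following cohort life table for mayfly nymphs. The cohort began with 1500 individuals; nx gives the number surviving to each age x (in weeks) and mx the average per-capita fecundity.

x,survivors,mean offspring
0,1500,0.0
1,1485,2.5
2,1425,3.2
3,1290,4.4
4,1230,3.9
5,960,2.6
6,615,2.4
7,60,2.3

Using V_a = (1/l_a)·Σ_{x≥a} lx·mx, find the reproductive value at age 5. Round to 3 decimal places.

lx = nx/n0 = nx/1500: 1, 0.99, 0.95, 0.86, 0.82, 0.64, 0.41, 0.04
lx·mx for x ≥ 5: 1.664, 0.984, 0.092 → sum = 2.74
V_5 = 2.74 / l_5 = 2.74 / 0.64 = 4.28125 → 4.281

4.281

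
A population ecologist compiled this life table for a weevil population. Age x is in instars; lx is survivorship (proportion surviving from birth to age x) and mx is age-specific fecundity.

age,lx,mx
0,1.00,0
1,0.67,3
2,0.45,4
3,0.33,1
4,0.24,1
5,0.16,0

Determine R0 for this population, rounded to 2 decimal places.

4.38

lx·mx by age: 0, 2.01, 1.8, 0.33, 0.24, 0
R0 = Σ lx·mx = 4.38 → 4.38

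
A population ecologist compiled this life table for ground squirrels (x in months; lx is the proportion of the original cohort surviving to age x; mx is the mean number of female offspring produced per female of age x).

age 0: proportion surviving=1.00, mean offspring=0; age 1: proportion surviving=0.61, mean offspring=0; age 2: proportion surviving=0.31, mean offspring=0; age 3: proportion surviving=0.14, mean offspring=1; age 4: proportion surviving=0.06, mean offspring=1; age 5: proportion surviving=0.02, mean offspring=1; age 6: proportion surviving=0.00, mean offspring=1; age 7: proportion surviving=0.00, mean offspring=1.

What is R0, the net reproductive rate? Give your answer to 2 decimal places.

0.22

lx·mx by age: 0, 0, 0, 0.14, 0.06, 0.02, 0, 0
R0 = Σ lx·mx = 0.22 → 0.22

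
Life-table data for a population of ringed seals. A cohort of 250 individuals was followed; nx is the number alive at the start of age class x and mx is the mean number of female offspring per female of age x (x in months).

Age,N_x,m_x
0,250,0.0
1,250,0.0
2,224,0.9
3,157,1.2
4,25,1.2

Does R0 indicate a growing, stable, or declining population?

growing

lx = nx/n0 = nx/250: 1, 1, 0.896, 0.628, 0.1
R0 = Σ lx·mx = 0 + 0 + 0.8064 + 0.7536 + 0.12 = 1.68
R0 > 1, so the population is growing.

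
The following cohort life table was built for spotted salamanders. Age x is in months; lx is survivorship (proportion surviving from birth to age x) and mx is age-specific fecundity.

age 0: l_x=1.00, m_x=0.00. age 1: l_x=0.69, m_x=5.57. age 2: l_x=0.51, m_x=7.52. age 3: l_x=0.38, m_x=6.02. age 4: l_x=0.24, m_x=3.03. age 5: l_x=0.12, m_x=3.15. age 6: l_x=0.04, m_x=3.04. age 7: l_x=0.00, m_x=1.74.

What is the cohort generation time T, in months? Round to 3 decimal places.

lx·mx: 0, 3.8433, 3.8352, 2.2876, 0.7272, 0.378, 0.1216, 0 → R0 = 11.1929
x·lx·mx: 0, 3.8433, 7.6704, 6.8628, 2.9088, 1.89, 0.7296, 0 → Σ = 23.9049
T = 23.9049 / 11.1929 = 2.13572… → 2.136

2.136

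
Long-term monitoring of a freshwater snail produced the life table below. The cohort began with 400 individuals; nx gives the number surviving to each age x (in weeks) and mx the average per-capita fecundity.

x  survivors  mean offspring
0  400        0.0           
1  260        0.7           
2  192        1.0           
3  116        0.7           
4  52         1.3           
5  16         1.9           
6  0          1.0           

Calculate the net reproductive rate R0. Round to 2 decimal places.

1.38

lx = nx/n0 = nx/400: 1, 0.65, 0.48, 0.29, 0.13, 0.04, 0
lx·mx by age: 0, 0.455, 0.48, 0.203, 0.169, 0.076, 0
R0 = Σ lx·mx = 1.383 → 1.38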